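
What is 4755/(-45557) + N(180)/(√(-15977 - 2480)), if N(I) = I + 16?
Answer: -4755/45557 - 196*I*√18457/18457 ≈ -0.10437 - 1.4427*I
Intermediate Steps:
N(I) = 16 + I
4755/(-45557) + N(180)/(√(-15977 - 2480)) = 4755/(-45557) + (16 + 180)/(√(-15977 - 2480)) = 4755*(-1/45557) + 196/(√(-18457)) = -4755/45557 + 196/((I*√18457)) = -4755/45557 + 196*(-I*√18457/18457) = -4755/45557 - 196*I*√18457/18457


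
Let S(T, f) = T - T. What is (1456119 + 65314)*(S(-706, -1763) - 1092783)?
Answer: -1662596118039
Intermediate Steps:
S(T, f) = 0
(1456119 + 65314)*(S(-706, -1763) - 1092783) = (1456119 + 65314)*(0 - 1092783) = 1521433*(-1092783) = -1662596118039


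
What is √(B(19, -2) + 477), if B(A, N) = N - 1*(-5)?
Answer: 4*√30 ≈ 21.909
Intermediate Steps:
B(A, N) = 5 + N (B(A, N) = N + 5 = 5 + N)
√(B(19, -2) + 477) = √((5 - 2) + 477) = √(3 + 477) = √480 = 4*√30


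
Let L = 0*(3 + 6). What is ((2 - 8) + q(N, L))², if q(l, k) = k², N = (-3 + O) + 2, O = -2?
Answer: 36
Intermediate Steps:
L = 0 (L = 0*9 = 0)
N = -3 (N = (-3 - 2) + 2 = -5 + 2 = -3)
((2 - 8) + q(N, L))² = ((2 - 8) + 0²)² = (-6 + 0)² = (-6)² = 36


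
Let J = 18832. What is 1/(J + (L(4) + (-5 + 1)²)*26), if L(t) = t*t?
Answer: 1/19664 ≈ 5.0854e-5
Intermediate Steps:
L(t) = t²
1/(J + (L(4) + (-5 + 1)²)*26) = 1/(18832 + (4² + (-5 + 1)²)*26) = 1/(18832 + (16 + (-4)²)*26) = 1/(18832 + (16 + 16)*26) = 1/(18832 + 32*26) = 1/(18832 + 832) = 1/19664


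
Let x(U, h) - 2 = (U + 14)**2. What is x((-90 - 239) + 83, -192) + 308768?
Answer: 362594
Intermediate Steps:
x(U, h) = 2 + (14 + U)**2 (x(U, h) = 2 + (U + 14)**2 = 2 + (14 + U)**2)
x((-90 - 239) + 83, -192) + 308768 = (2 + (14 + ((-90 - 239) + 83))**2) + 308768 = (2 + (14 + (-329 + 83))**2) + 308768 = (2 + (14 - 246)**2) + 308768 = (2 + (-232)**2) + 308768 = (2 + 53824) + 308768 = 53826 + 308768 = 362594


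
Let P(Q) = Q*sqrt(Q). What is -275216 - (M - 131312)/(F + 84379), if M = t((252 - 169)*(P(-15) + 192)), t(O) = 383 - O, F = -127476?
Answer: -11861130817/43097 + 1245*I*sqrt(15)/43097 ≈ -2.7522e+5 + 0.11188*I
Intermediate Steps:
P(Q) = Q**(3/2)
M = -15553 + 1245*I*sqrt(15) (M = 383 - (252 - 169)*((-15)**(3/2) + 192) = 383 - 83*(-15*I*sqrt(15) + 192) = 383 - 83*(192 - 15*I*sqrt(15)) = 383 - (15936 - 1245*I*sqrt(15)) = 383 + (-15936 + 1245*I*sqrt(15)) = -15553 + 1245*I*sqrt(15) ≈ -15553.0 + 4821.9*I)
-275216 - (M - 131312)/(F + 84379) = -275216 - ((-15553 + 1245*I*sqrt(15)) - 131312)/(-127476 + 84379) = -275216 - (-146865 + 1245*I*sqrt(15))/(-43097) = -275216 - (-146865 + 1245*I*sqrt(15))*(-1)/43097 = -275216 - (146865/43097 - 1245*I*sqrt(15)/43097) = -275216 + (-146865/43097 + 1245*I*sqrt(15)/43097) = -11861130817/43097 + 1245*I*sqrt(15)/43097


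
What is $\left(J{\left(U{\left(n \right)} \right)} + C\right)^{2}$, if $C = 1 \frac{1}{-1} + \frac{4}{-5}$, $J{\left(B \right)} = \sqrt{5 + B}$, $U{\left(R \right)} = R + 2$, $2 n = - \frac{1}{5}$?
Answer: $\frac{\left(18 - \sqrt{690}\right)^{2}}{100} \approx 0.68357$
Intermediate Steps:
$n = - \frac{1}{10}$ ($n = \frac{\left(-1\right) \frac{1}{5}}{2} = \frac{1}{2} \left(- \frac{1}{5}\right) = - \frac{1}{10} \approx -0.1$)
$U{\left(R \right)} = 2 + R$
$C = - \frac{9}{5}$ ($C = 1 \left(-1\right) + 4 \left(- \frac{1}{5}\right) = -1 - \frac{4}{5} = - \frac{9}{5} \approx -1.8$)
$\left(J{\left(U{\left(n \right)} \right)} + C\right)^{2} = \left(\sqrt{5 + \left(2 - \frac{1}{10}\right)} - \frac{9}{5}\right)^{2} = \left(\sqrt{5 + \frac{19}{10}} - \frac{9}{5}\right)^{2} = \left(\sqrt{\frac{69}{10}} - \frac{9}{5}\right)^{2} = \left(\frac{\sqrt{690}}{10} - \frac{9}{5}\right)^{2} = \left(- \frac{9}{5} + \frac{\sqrt{690}}{10}\right)^{2}$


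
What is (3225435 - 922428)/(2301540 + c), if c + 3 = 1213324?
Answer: 329001/502123 ≈ 0.65522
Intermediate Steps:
c = 1213321 (c = -3 + 1213324 = 1213321)
(3225435 - 922428)/(2301540 + c) = (3225435 - 922428)/(2301540 + 1213321) = 2303007/3514861 = 2303007*(1/3514861) = 329001/502123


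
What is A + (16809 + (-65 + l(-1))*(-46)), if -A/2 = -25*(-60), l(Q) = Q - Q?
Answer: 16799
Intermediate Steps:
l(Q) = 0
A = -3000 (A = -(-50)*(-60) = -2*1500 = -3000)
A + (16809 + (-65 + l(-1))*(-46)) = -3000 + (16809 + (-65 + 0)*(-46)) = -3000 + (16809 - 65*(-46)) = -3000 + (16809 + 2990) = -3000 + 19799 = 16799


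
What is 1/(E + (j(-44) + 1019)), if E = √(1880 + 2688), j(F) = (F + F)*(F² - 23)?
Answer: -167325/27997651057 - 2*√1142/27997651057 ≈ -5.9788e-6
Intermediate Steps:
j(F) = 2*F*(-23 + F²) (j(F) = (2*F)*(-23 + F²) = 2*F*(-23 + F²))
E = 2*√1142 (E = √4568 = 2*√1142 ≈ 67.587)
1/(E + (j(-44) + 1019)) = 1/(2*√1142 + (2*(-44)*(-23 + (-44)²) + 1019)) = 1/(2*√1142 + (2*(-44)*(-23 + 1936) + 1019)) = 1/(2*√1142 + (2*(-44)*1913 + 1019)) = 1/(2*√1142 + (-168344 + 1019)) = 1/(2*√1142 - 167325) = 1/(-167325 + 2*√1142)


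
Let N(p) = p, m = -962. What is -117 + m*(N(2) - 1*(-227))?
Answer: -220415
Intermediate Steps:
-117 + m*(N(2) - 1*(-227)) = -117 - 962*(2 - 1*(-227)) = -117 - 962*(2 + 227) = -117 - 962*229 = -117 - 220298 = -220415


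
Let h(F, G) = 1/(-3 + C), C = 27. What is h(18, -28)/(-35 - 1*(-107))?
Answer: 1/1728 ≈ 0.00057870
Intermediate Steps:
h(F, G) = 1/24 (h(F, G) = 1/(-3 + 27) = 1/24)
h(18, -28)/(-35 - 1*(-107)) = 1/(24*(-35 - 1*(-107))) = 1/(24*(-35 + 107)) = (1/24)/72 = (1/24)*(1/72) = 1/1728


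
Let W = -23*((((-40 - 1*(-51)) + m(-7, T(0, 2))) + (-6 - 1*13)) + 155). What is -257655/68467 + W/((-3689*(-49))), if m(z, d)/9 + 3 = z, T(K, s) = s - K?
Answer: -6666247956/1768023341 ≈ -3.7705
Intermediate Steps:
m(z, d) = -27 + 9*z
W = -1311 (W = -23*((((-40 - 1*(-51)) + (-27 + 9*(-7))) + (-6 - 1*13)) + 155) = -23*((((-40 + 51) + (-27 - 63)) + (-6 - 13)) + 155) = -23*(((11 - 90) - 19) + 155) = -23*((-79 - 19) + 155) = -23*(-98 + 155) = -23*57 = -1311)
-257655/68467 + W/((-3689*(-49))) = -257655/68467 - 1311/((-3689*(-49))) = -257655*1/68467 - 1311/180761 = -257655/68467 - 1311*1/180761 = -257655/68467 - 1311/180761 = -6666247956/1768023341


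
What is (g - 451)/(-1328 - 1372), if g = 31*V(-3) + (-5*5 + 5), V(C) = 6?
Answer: 19/180 ≈ 0.10556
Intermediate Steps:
g = 166 (g = 31*6 + (-5*5 + 5) = 186 + (-25 + 5) = 186 - 20 = 166)
(g - 451)/(-1328 - 1372) = (166 - 451)/(-1328 - 1372) = -285/(-2700) = -285*(-1/2700) = 19/180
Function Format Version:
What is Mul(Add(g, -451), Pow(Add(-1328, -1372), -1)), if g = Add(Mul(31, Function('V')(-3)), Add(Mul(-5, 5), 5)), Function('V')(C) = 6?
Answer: Rational(19, 180) ≈ 0.10556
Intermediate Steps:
g = 166 (g = Add(Mul(31, 6), Add(Mul(-5, 5), 5)) = Add(186, Add(-25, 5)) = Add(186, -20) = 166)
Mul(Add(g, -451), Pow(Add(-1328, -1372), -1)) = Mul(Add(166, -451), Pow(Add(-1328, -1372), -1)) = Mul(-285, Pow(-2700, -1)) = Mul(-285, Rational(-1, 2700)) = Rational(19, 180)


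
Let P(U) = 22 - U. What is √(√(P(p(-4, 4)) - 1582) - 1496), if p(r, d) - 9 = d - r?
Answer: √(-1496 + I*√1577) ≈ 0.5133 + 38.682*I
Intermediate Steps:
p(r, d) = 9 + d - r (p(r, d) = 9 + (d - r) = 9 + d - r)
√(√(P(p(-4, 4)) - 1582) - 1496) = √(√((22 - (9 + 4 - 1*(-4))) - 1582) - 1496) = √(√((22 - (9 + 4 + 4)) - 1582) - 1496) = √(√((22 - 1*17) - 1582) - 1496) = √(√((22 - 17) - 1582) - 1496) = √(√(5 - 1582) - 1496) = √(√(-1577) - 1496) = √(I*√1577 - 1496) = √(-1496 + I*√1577)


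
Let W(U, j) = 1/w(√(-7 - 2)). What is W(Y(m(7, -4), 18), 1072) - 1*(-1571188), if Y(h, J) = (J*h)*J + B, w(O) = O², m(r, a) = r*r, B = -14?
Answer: 14140691/9 ≈ 1.5712e+6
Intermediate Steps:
m(r, a) = r²
Y(h, J) = -14 + h*J² (Y(h, J) = (J*h)*J - 14 = h*J² - 14 = -14 + h*J²)
W(U, j) = -⅑ (W(U, j) = 1/((√(-7 - 2))²) = 1/((√(-9))²) = 1/((3*I)²) = 1/(-9) = -⅑)
W(Y(m(7, -4), 18), 1072) - 1*(-1571188) = -⅑ - 1*(-1571188) = -⅑ + 1571188 = 14140691/9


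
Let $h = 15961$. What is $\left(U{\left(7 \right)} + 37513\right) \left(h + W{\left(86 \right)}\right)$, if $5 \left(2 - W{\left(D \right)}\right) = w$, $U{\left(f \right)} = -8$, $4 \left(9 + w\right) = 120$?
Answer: $598534794$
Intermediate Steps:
$w = 21$ ($w = -9 + \frac{1}{4} \cdot 120 = -9 + 30 = 21$)
$W{\left(D \right)} = - \frac{11}{5}$ ($W{\left(D \right)} = 2 - \frac{21}{5} = - \frac{11}{5}$)
$\left(U{\left(7 \right)} + 37513\right) \left(h + W{\left(86 \right)}\right) = \left(-8 + 37513\right) \left(15961 - \frac{11}{5}\right) = 37505 \cdot \frac{79794}{5} = 598534794$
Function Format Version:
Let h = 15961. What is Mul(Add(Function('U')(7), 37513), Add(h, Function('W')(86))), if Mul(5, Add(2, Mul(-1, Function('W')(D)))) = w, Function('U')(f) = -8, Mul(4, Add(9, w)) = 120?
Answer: 598534794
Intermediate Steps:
w = 21 (w = Add(-9, Mul(Rational(1, 4), 120)) = Add(-9, 30) = 21)
Function('W')(D) = Rational(-11, 5) (Function('W')(D) = Add(2, Mul(Rational(-1, 5), 21)) = Add(2, Rational(-21, 5)) = Rational(-11, 5))
Mul(Add(Function('U')(7), 37513), Add(h, Function('W')(86))) = Mul(Add(-8, 37513), Add(15961, Rational(-11, 5))) = Mul(37505, Rational(79794, 5)) = 598534794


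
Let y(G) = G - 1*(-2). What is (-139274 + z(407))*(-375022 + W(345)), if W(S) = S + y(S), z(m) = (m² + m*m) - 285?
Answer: -71773659870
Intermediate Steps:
y(G) = 2 + G (y(G) = G + 2 = 2 + G)
z(m) = -285 + 2*m² (z(m) = (m² + m²) - 285 = 2*m² - 285 = -285 + 2*m²)
W(S) = 2 + 2*S (W(S) = S + (2 + S) = 2 + 2*S)
(-139274 + z(407))*(-375022 + W(345)) = (-139274 + (-285 + 2*407²))*(-375022 + (2 + 2*345)) = (-139274 + (-285 + 2*165649))*(-375022 + (2 + 690)) = (-139274 + (-285 + 331298))*(-375022 + 692) = (-139274 + 331013)*(-374330) = 191739*(-374330) = -71773659870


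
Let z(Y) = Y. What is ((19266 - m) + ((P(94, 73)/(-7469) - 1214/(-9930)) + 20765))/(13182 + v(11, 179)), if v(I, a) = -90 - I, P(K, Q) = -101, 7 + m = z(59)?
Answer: 1482569679863/485090375385 ≈ 3.0563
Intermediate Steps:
m = 52 (m = -7 + 59 = 52)
((19266 - m) + ((P(94, 73)/(-7469) - 1214/(-9930)) + 20765))/(13182 + v(11, 179)) = ((19266 - 1*52) + ((-101/(-7469) - 1214/(-9930)) + 20765))/(13182 + (-90 - 1*11)) = ((19266 - 52) + ((-101*(-1/7469) - 1214*(-1/9930)) + 20765))/(13182 + (-90 - 11)) = (19214 + ((101/7469 + 607/4965) + 20765))/(13182 - 101) = (19214 + (5035148/37083585 + 20765))/13081 = (19214 + 770045677673/37083585)*(1/13081) = (1482569679863/37083585)*(1/13081) = 1482569679863/485090375385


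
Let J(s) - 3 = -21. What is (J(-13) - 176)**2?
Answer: 37636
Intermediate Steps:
J(s) = -18 (J(s) = 3 - 21 = -18)
(J(-13) - 176)**2 = (-18 - 176)**2 = (-194)**2 = 37636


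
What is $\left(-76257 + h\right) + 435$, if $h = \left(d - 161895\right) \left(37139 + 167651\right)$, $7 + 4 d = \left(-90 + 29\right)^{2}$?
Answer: $-32964405357$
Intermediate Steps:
$d = \frac{1857}{2}$ ($d = - \frac{7}{4} + \frac{\left(-90 + 29\right)^{2}}{4} = - \frac{7}{4} + \frac{\left(-61\right)^{2}}{4} = - \frac{7}{4} + \frac{1}{4} \cdot 3721 = - \frac{7}{4} + \frac{3721}{4} = \frac{1857}{2} \approx 928.5$)
$h = -32964329535$ ($h = \left(\frac{1857}{2} - 161895\right) \left(37139 + 167651\right) = \left(- \frac{321933}{2}\right) 204790 = -32964329535$)
$\left(-76257 + h\right) + 435 = \left(-76257 - 32964329535\right) + 435 = -32964405792 + 435 = -32964405357$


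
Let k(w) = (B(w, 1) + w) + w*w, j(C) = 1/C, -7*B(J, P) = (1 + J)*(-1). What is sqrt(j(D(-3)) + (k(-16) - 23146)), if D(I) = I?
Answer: I*sqrt(10102638)/21 ≈ 151.36*I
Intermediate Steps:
B(J, P) = 1/7 + J/7 (B(J, P) = -(1 + J)*(-1)/7 = -(-1 - J)/7 = 1/7 + J/7)
k(w) = 1/7 + w**2 + 8*w/7 (k(w) = ((1/7 + w/7) + w) + w*w = (1/7 + 8*w/7) + w**2 = 1/7 + w**2 + 8*w/7)
sqrt(j(D(-3)) + (k(-16) - 23146)) = sqrt(1/(-3) + ((1/7 + (-16)**2 + (8/7)*(-16)) - 23146)) = sqrt(-1/3 + ((1/7 + 256 - 128/7) - 23146)) = sqrt(-1/3 + (1665/7 - 23146)) = sqrt(-1/3 - 160357/7) = sqrt(-481078/21) = I*sqrt(10102638)/21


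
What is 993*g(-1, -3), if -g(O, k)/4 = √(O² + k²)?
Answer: -3972*√10 ≈ -12561.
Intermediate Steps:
g(O, k) = -4*√(O² + k²)
993*g(-1, -3) = 993*(-4*√((-1)² + (-3)²)) = 993*(-4*√(1 + 9)) = 993*(-4*√10) = -3972*√10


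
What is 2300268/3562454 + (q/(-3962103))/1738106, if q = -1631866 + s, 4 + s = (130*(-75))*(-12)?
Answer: 3960231871576316251/6133258848747629193 ≈ 0.64570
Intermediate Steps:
s = 116996 (s = -4 + (130*(-75))*(-12) = -4 - 9750*(-12) = -4 + 117000 = 116996)
q = -1514870 (q = -1631866 + 116996 = -1514870)
2300268/3562454 + (q/(-3962103))/1738106 = 2300268/3562454 - 1514870/(-3962103)/1738106 = 2300268*(1/3562454) - 1514870*(-1/3962103)*(1/1738106) = 1150134/1781227 + (1514870/3962103)*(1/1738106) = 1150134/1781227 + 757435/3443277498459 = 3960231871576316251/6133258848747629193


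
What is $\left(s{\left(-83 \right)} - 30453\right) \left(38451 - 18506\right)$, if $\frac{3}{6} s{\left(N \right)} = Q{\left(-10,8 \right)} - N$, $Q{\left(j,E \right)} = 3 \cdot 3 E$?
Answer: $-601202135$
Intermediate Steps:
$Q{\left(j,E \right)} = 9 E$
$s{\left(N \right)} = 144 - 2 N$ ($s{\left(N \right)} = 2 \left(9 \cdot 8 - N\right) = 2 \left(72 - N\right) = 144 - 2 N$)
$\left(s{\left(-83 \right)} - 30453\right) \left(38451 - 18506\right) = \left(\left(144 - -166\right) - 30453\right) \left(38451 - 18506\right) = \left(\left(144 + 166\right) - 30453\right) 19945 = \left(310 - 30453\right) 19945 = \left(-30143\right) 19945 = -601202135$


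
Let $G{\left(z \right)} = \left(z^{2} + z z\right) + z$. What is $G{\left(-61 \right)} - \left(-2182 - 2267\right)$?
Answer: $11830$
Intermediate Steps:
$G{\left(z \right)} = z + 2 z^{2}$ ($G{\left(z \right)} = \left(z^{2} + z^{2}\right) + z = 2 z^{2} + z = z + 2 z^{2}$)
$G{\left(-61 \right)} - \left(-2182 - 2267\right) = - 61 \left(1 + 2 \left(-61\right)\right) - \left(-2182 - 2267\right) = - 61 \left(1 - 122\right) - \left(-2182 - 2267\right) = \left(-61\right) \left(-121\right) - -4449 = 7381 + 4449 = 11830$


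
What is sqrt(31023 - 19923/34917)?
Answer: 2*sqrt(1050623595446)/11639 ≈ 176.13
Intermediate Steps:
sqrt(31023 - 19923/34917) = sqrt(31023 - 19923*1/34917) = sqrt(31023 - 6641/11639) = sqrt(361070056/11639) = 2*sqrt(1050623595446)/11639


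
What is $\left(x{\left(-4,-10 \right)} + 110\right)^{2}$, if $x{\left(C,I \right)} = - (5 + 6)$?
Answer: $9801$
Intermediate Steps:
$x{\left(C,I \right)} = -11$ ($x{\left(C,I \right)} = \left(-1\right) 11 = -11$)
$\left(x{\left(-4,-10 \right)} + 110\right)^{2} = \left(-11 + 110\right)^{2} = 99^{2} = 9801$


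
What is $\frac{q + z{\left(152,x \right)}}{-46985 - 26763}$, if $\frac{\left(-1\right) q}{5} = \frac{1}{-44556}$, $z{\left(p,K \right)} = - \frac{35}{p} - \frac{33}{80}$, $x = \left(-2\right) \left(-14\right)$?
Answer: $\frac{10880903}{1248648037440} \approx 8.7142 \cdot 10^{-6}$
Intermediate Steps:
$x = 28$
$z{\left(p,K \right)} = - \frac{33}{80} - \frac{35}{p}$ ($z{\left(p,K \right)} = - \frac{35}{p} - \frac{33}{80} = - \frac{33}{80} - \frac{35}{p}$)
$q = \frac{5}{44556}$ ($q = - \frac{5}{-44556} = \left(-5\right) \left(- \frac{1}{44556}\right) = \frac{5}{44556} \approx 0.00011222$)
$\frac{q + z{\left(152,x \right)}}{-46985 - 26763} = \frac{\frac{5}{44556} - \left(\frac{33}{80} + \frac{35}{152}\right)}{-46985 - 26763} = \frac{\frac{5}{44556} - \frac{977}{1520}}{-73748} = \left(\frac{5}{44556} - \frac{977}{1520}\right) \left(- \frac{1}{73748}\right) = \left(- \frac{10880903}{16931280}\right) \left(- \frac{1}{73748}\right) = \frac{10880903}{1248648037440}$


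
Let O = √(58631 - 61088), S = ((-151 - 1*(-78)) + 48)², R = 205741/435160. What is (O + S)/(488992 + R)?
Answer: 271975000/212789964461 + 1305480*I*√273/212789964461 ≈ 0.0012781 + 0.00010137*I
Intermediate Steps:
R = 205741/435160 (R = 205741*(1/435160) = 205741/435160 ≈ 0.47279)
S = 625 (S = ((-151 + 78) + 48)² = (-73 + 48)² = (-25)² = 625)
O = 3*I*√273 (O = √(-2457) = 3*I*√273 ≈ 49.568*I)
(O + S)/(488992 + R) = (3*I*√273 + 625)/(488992 + 205741/435160) = (625 + 3*I*√273)/(212789964461/435160) = (625 + 3*I*√273)*(435160/212789964461) = 271975000/212789964461 + 1305480*I*√273/212789964461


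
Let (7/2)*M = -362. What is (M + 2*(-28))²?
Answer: 1245456/49 ≈ 25417.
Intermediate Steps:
M = -724/7 (M = (2/7)*(-362) = -724/7 ≈ -103.43)
(M + 2*(-28))² = (-724/7 + 2*(-28))² = (-724/7 - 56)² = (-1116/7)² = 1245456/49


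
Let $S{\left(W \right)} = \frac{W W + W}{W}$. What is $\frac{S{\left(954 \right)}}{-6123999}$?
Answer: $- \frac{955}{6123999} \approx -0.00015594$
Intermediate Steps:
$S{\left(W \right)} = \frac{W + W^{2}}{W}$ ($S{\left(W \right)} = \frac{W^{2} + W}{W} = \frac{W + W^{2}}{W}$)
$\frac{S{\left(954 \right)}}{-6123999} = \frac{1 + 954}{-6123999} = 955 \left(- \frac{1}{6123999}\right) = - \frac{955}{6123999}$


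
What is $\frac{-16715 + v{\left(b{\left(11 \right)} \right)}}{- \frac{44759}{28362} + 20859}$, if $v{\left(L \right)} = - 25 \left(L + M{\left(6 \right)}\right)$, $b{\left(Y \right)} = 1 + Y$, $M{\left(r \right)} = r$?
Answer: $- \frac{486833730}{591558199} \approx -0.82297$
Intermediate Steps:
$v{\left(L \right)} = -150 - 25 L$ ($v{\left(L \right)} = - 25 \left(L + 6\right) = - 25 \left(6 + L\right) = -150 - 25 L$)
$\frac{-16715 + v{\left(b{\left(11 \right)} \right)}}{- \frac{44759}{28362} + 20859} = \frac{-16715 - \left(150 + 25 \left(1 + 11\right)\right)}{- \frac{44759}{28362} + 20859} = \frac{-16715 - 450}{\left(-44759\right) \frac{1}{28362} + 20859} = \frac{-16715 - 450}{- \frac{44759}{28362} + 20859} = \frac{-16715 - 450}{\frac{591558199}{28362}} = \left(-17165\right) \frac{28362}{591558199} = - \frac{486833730}{591558199}$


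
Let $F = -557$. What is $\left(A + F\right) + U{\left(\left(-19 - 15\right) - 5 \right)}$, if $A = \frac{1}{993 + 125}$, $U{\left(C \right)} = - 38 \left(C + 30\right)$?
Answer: $- \frac{240369}{1118} \approx -215.0$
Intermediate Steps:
$U{\left(C \right)} = -1140 - 38 C$ ($U{\left(C \right)} = - 38 \left(30 + C\right) = -1140 - 38 C$)
$A = \frac{1}{1118} \approx 0.00089445$
$\left(A + F\right) + U{\left(\left(-19 - 15\right) - 5 \right)} = \left(\frac{1}{1118} - 557\right) - \left(1140 + 38 \left(\left(-19 - 15\right) - 5\right)\right) = - \frac{622725}{1118} - \left(1140 + 38 \left(-34 - 5\right)\right) = - \frac{622725}{1118} - -342 = - \frac{622725}{1118} + \left(-1140 + 1482\right) = - \frac{622725}{1118} + 342 = - \frac{240369}{1118}$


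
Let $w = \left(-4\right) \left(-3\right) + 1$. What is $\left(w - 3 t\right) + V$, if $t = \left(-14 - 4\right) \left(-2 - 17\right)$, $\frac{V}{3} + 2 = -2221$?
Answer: $-7682$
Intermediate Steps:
$V = -6669$ ($V = -6 + 3 \left(-2221\right) = -6 - 6663 = -6669$)
$t = 342$ ($t = \left(-18\right) \left(-19\right) = 342$)
$w = 13$ ($w = 12 + 1 = 13$)
$\left(w - 3 t\right) + V = \left(13 - 1026\right) - 6669 = -1013 - 6669 = -7682$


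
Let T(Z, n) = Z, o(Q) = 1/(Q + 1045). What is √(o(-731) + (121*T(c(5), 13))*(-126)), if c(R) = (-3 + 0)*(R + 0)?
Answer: √22547919554/314 ≈ 478.22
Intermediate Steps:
c(R) = -3*R
o(Q) = 1/(1045 + Q)
√(o(-731) + (121*T(c(5), 13))*(-126)) = √(1/(1045 - 731) + (121*(-3*5))*(-126)) = √(1/314 + (121*(-15))*(-126)) = √(1/314 - 1815*(-126)) = √(1/314 + 228690) = √(71808661/314) = √22547919554/314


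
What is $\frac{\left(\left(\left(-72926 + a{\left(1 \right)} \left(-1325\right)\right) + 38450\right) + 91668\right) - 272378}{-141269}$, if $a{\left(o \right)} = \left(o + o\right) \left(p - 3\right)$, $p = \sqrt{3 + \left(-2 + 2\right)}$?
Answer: $\frac{207236}{141269} + \frac{2650 \sqrt{3}}{141269} \approx 1.4995$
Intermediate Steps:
$p = \sqrt{3}$ ($p = \sqrt{3 + 0} = \sqrt{3} \approx 1.732$)
$a{\left(o \right)} = 2 o \left(-3 + \sqrt{3}\right)$ ($a{\left(o \right)} = \left(o + o\right) \left(\sqrt{3} - 3\right) = 2 o \left(-3 + \sqrt{3}\right)$)
$\frac{\left(\left(\left(-72926 + a{\left(1 \right)} \left(-1325\right)\right) + 38450\right) + 91668\right) - 272378}{-141269} = \frac{\left(\left(\left(-72926 + 2 \cdot 1 \left(-3 + \sqrt{3}\right) \left(-1325\right)\right) + 38450\right) + 91668\right) - 272378}{-141269} = \left(\left(\left(\left(-72926 + \left(-6 + 2 \sqrt{3}\right) \left(-1325\right)\right) + 38450\right) + 91668\right) - 272378\right) \left(- \frac{1}{141269}\right) = \left(\left(\left(\left(-72926 + \left(7950 - 2650 \sqrt{3}\right)\right) + 38450\right) + 91668\right) - 272378\right) \left(- \frac{1}{141269}\right) = \left(\left(\left(\left(-64976 - 2650 \sqrt{3}\right) + 38450\right) + 91668\right) - 272378\right) \left(- \frac{1}{141269}\right) = \left(\left(\left(-26526 - 2650 \sqrt{3}\right) + 91668\right) - 272378\right) \left(- \frac{1}{141269}\right) = \left(\left(65142 - 2650 \sqrt{3}\right) - 272378\right) \left(- \frac{1}{141269}\right) = \left(-207236 - 2650 \sqrt{3}\right) \left(- \frac{1}{141269}\right) = \frac{207236}{141269} + \frac{2650 \sqrt{3}}{141269}$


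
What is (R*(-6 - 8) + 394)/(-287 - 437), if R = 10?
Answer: -127/362 ≈ -0.35083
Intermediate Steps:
(R*(-6 - 8) + 394)/(-287 - 437) = (10*(-6 - 8) + 394)/(-287 - 437) = (10*(-14) + 394)/(-724) = (-140 + 394)*(-1/724) = 254*(-1/724) = -127/362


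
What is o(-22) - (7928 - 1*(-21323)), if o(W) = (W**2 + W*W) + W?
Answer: -28305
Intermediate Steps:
o(W) = W + 2*W**2 (o(W) = (W**2 + W**2) + W = 2*W**2 + W = W + 2*W**2)
o(-22) - (7928 - 1*(-21323)) = -22*(1 + 2*(-22)) - (7928 - 1*(-21323)) = -22*(1 - 44) - (7928 + 21323) = -22*(-43) - 1*29251 = 946 - 29251 = -28305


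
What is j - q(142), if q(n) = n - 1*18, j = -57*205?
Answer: -11809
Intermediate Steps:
j = -11685
q(n) = -18 + n (q(n) = n - 18 = -18 + n)
j - q(142) = -11685 - (-18 + 142) = -11685 - 1*124 = -11685 - 124 = -11809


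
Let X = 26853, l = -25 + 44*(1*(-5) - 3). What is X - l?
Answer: 27230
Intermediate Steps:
l = -377 (l = -25 + 44*(-5 - 3) = -25 + 44*(-8) = -25 - 352 = -377)
X - l = 26853 - 1*(-377) = 26853 + 377 = 27230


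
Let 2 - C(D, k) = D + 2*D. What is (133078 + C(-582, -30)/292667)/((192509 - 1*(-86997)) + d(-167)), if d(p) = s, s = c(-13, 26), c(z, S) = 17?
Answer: 38947540774/81807157841 ≈ 0.47609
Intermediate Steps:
C(D, k) = 2 - 3*D (C(D, k) = 2 - (D + 2*D) = 2 - 3*D)
s = 17
d(p) = 17
(133078 + C(-582, -30)/292667)/((192509 - 1*(-86997)) + d(-167)) = (133078 + (2 - 3*(-582))/292667)/((192509 - 1*(-86997)) + 17) = (133078 + (2 + 1746)*(1/292667))/((192509 + 86997) + 17) = (133078 + 1748*(1/292667))/(279506 + 17) = (133078 + 1748/292667)/279523 = (38947540774/292667)*(1/279523) = 38947540774/81807157841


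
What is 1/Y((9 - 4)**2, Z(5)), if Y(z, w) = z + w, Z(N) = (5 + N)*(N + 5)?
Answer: 1/125 ≈ 0.0080000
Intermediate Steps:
Z(N) = (5 + N)**2 (Z(N) = (5 + N)*(5 + N) = (5 + N)**2)
Y(z, w) = w + z
1/Y((9 - 4)**2, Z(5)) = 1/((5 + 5)**2 + (9 - 4)**2) = 1/(10**2 + 5**2) = 1/(100 + 25) = 1/125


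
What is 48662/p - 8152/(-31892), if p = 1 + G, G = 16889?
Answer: 211201973/67331985 ≈ 3.1367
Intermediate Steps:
p = 16890 (p = 1 + 16889 = 16890)
48662/p - 8152/(-31892) = 48662/16890 - 8152/(-31892) = 48662*(1/16890) - 8152*(-1/31892) = 24331/8445 + 2038/7973 = 211201973/67331985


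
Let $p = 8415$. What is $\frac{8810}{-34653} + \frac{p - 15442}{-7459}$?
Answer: $\frac{177792841}{258476727} \approx 0.68785$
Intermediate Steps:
$\frac{8810}{-34653} + \frac{p - 15442}{-7459} = \frac{8810}{-34653} + \frac{8415 - 15442}{-7459} = 8810 \left(- \frac{1}{34653}\right) - - \frac{7027}{7459} = - \frac{8810}{34653} + \frac{7027}{7459} = \frac{177792841}{258476727}$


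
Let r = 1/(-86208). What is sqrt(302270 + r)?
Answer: sqrt(35100250138173)/10776 ≈ 549.79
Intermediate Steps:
r = -1/86208 ≈ -1.1600e-5
sqrt(302270 + r) = sqrt(302270 - 1/86208) = sqrt(26058092159/86208) = sqrt(35100250138173)/10776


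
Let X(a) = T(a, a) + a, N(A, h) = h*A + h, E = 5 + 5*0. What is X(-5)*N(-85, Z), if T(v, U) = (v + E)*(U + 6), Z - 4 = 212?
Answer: 90720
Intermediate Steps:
Z = 216 (Z = 4 + 212 = 216)
E = 5 (E = 5 + 0 = 5)
T(v, U) = (5 + v)*(6 + U) (T(v, U) = (v + 5)*(U + 6) = (5 + v)*(6 + U))
N(A, h) = h + A*h (N(A, h) = A*h + h = h + A*h)
X(a) = 30 + a² + 12*a (X(a) = (30 + 5*a + 6*a + a*a) + a = (30 + 5*a + 6*a + a²) + a = (30 + a² + 11*a) + a = 30 + a² + 12*a)
X(-5)*N(-85, Z) = (30 + (-5)² + 12*(-5))*(216*(1 - 85)) = (30 + 25 - 60)*(216*(-84)) = -5*(-18144) = 90720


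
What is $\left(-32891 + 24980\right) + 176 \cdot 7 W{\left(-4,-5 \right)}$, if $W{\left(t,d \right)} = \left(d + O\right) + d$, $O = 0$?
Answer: $-20231$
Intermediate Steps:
$W{\left(t,d \right)} = 2 d$ ($W{\left(t,d \right)} = \left(d + 0\right) + d = d + d = 2 d$)
$\left(-32891 + 24980\right) + 176 \cdot 7 W{\left(-4,-5 \right)} = \left(-32891 + 24980\right) + 176 \cdot 7 \cdot 2 \left(-5\right) = -7911 + 1232 \left(-10\right) = -7911 - 12320 = -20231$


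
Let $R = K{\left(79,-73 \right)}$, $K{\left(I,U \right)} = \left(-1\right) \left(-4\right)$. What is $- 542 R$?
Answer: $-2168$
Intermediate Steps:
$K{\left(I,U \right)} = 4$
$R = 4$
$- 542 R = \left(-542\right) 4 = -2168$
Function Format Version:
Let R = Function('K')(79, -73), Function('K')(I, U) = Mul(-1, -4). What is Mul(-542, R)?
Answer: -2168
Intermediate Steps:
Function('K')(I, U) = 4
R = 4
Mul(-542, R) = Mul(-542, 4) = -2168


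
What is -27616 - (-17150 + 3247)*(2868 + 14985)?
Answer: 248182643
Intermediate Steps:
-27616 - (-17150 + 3247)*(2868 + 14985) = -27616 - (-13903)*17853 = -27616 - 1*(-248210259) = -27616 + 248210259 = 248182643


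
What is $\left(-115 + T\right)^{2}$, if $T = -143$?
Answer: $66564$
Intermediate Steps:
$\left(-115 + T\right)^{2} = \left(-115 - 143\right)^{2} = \left(-258\right)^{2} = 66564$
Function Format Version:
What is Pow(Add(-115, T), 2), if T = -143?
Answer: 66564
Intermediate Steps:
Pow(Add(-115, T), 2) = Pow(Add(-115, -143), 2) = Pow(-258, 2) = 66564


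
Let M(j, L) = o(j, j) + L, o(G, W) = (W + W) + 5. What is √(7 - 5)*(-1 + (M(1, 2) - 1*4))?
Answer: 4*√2 ≈ 5.6569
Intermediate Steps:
o(G, W) = 5 + 2*W (o(G, W) = 2*W + 5 = 5 + 2*W)
M(j, L) = 5 + L + 2*j (M(j, L) = (5 + 2*j) + L = 5 + L + 2*j)
√(7 - 5)*(-1 + (M(1, 2) - 1*4)) = √(7 - 5)*(-1 + ((5 + 2 + 2*1) - 1*4)) = √2*(-1 + ((5 + 2 + 2) - 4)) = √2*(-1 + (9 - 4)) = √2*(-1 + 5) = √2*4 = 4*√2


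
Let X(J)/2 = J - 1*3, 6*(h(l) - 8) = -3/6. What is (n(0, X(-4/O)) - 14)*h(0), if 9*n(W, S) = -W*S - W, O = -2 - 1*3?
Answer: -665/6 ≈ -110.83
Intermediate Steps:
h(l) = 95/12 (h(l) = 8 + (-3/6)/6 = 8 + (-3*⅙)/6 = 8 + (⅙)*(-½) = 8 - 1/12 = 95/12)
O = -5 (O = -2 - 3 = -5)
X(J) = -6 + 2*J (X(J) = 2*(J - 1*3) = 2*(J - 3) = 2*(-3 + J) = -6 + 2*J)
n(W, S) = -W/9 - S*W/9 (n(W, S) = (-W*S - W)/9 = (-S*W - W)/9 = (-W - S*W)/9 = -W/9 - S*W/9)
(n(0, X(-4/O)) - 14)*h(0) = (-⅑*0*(1 + (-6 + 2*(-4/(-5)))) - 14)*(95/12) = (-⅑*0*(1 + (-6 + 2*(-4*(-⅕)))) - 14)*(95/12) = (-⅑*0*(1 + (-6 + 2*(⅘))) - 14)*(95/12) = (-⅑*0*(1 + (-6 + 8/5)) - 14)*(95/12) = (-⅑*0*(1 - 22/5) - 14)*(95/12) = (-⅑*0*(-17/5) - 14)*(95/12) = (0 - 14)*(95/12) = -14*95/12 = -665/6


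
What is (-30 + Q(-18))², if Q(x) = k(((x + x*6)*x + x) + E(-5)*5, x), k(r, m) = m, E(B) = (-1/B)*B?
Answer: 2304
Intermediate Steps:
E(B) = -1
Q(x) = x
(-30 + Q(-18))² = (-30 - 18)² = (-48)² = 2304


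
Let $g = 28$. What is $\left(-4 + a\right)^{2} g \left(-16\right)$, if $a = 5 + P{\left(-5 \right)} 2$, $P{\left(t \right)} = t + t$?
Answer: $-161728$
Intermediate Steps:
$P{\left(t \right)} = 2 t$
$a = -15$ ($a = 5 + 2 \left(-5\right) 2 = 5 - 20 = -15$)
$\left(-4 + a\right)^{2} g \left(-16\right) = \left(-4 - 15\right)^{2} \cdot 28 \left(-16\right) = \left(-19\right)^{2} \cdot 28 \left(-16\right) = 361 \cdot 28 \left(-16\right) = 10108 \left(-16\right) = -161728$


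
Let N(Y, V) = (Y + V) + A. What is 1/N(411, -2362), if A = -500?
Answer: -1/2451 ≈ -0.00040800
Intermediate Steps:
N(Y, V) = -500 + V + Y (N(Y, V) = (Y + V) - 500 = (V + Y) - 500 = -500 + V + Y)
1/N(411, -2362) = 1/(-500 - 2362 + 411) = 1/(-2451) = -1/2451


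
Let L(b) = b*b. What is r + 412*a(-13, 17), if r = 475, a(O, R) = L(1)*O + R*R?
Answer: 114187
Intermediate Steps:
L(b) = b²
a(O, R) = O + R² (a(O, R) = 1²*O + R*R = 1*O + R² = O + R²)
r + 412*a(-13, 17) = 475 + 412*(-13 + 17²) = 475 + 412*(-13 + 289) = 475 + 412*276 = 475 + 113712 = 114187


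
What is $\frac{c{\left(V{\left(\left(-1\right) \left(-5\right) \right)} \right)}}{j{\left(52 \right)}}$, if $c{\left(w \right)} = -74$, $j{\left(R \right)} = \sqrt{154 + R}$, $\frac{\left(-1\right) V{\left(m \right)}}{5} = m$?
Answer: $- \frac{37 \sqrt{206}}{103} \approx -5.1558$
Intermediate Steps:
$V{\left(m \right)} = - 5 m$
$\frac{c{\left(V{\left(\left(-1\right) \left(-5\right) \right)} \right)}}{j{\left(52 \right)}} = - \frac{74}{\sqrt{154 + 52}} = - \frac{74}{\sqrt{206}} = - 74 \frac{\sqrt{206}}{206} = - \frac{37 \sqrt{206}}{103}$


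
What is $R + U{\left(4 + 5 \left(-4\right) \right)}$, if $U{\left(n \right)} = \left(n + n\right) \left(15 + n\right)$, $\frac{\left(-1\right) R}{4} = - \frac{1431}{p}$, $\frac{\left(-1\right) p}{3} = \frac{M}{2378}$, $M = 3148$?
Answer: $- \frac{1109122}{787} \approx -1409.3$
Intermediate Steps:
$p = - \frac{4722}{1189}$ ($p = - 3 \cdot \frac{3148}{2378} = - 3 \cdot 3148 \cdot \frac{1}{2378} = \left(-3\right) \frac{1574}{1189} = - \frac{4722}{1189} \approx -3.9714$)
$R = - \frac{1134306}{787}$ ($R = - 4 \left(- \frac{1431}{- \frac{4722}{1189}}\right) = - 4 \left(\left(-1431\right) \left(- \frac{1189}{4722}\right)\right) = \left(-4\right) \frac{567153}{1574} = - \frac{1134306}{787} \approx -1441.3$)
$U{\left(n \right)} = 2 n \left(15 + n\right)$
$R + U{\left(4 + 5 \left(-4\right) \right)} = - \frac{1134306}{787} + 2 \left(4 + 5 \left(-4\right)\right) \left(15 + \left(4 + 5 \left(-4\right)\right)\right) = - \frac{1134306}{787} + 2 \left(4 - 20\right) \left(15 + \left(4 - 20\right)\right) = - \frac{1134306}{787} + 2 \left(-16\right) \left(15 - 16\right) = - \frac{1134306}{787} + 2 \left(-16\right) \left(-1\right) = - \frac{1134306}{787} + 32 = - \frac{1109122}{787}$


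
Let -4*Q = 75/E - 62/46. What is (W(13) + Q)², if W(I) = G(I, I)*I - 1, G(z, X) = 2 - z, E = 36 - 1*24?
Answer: 2856154249/135424 ≈ 21090.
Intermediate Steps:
E = 12 (E = 36 - 24 = 12)
W(I) = -1 + I*(2 - I) (W(I) = (2 - I)*I - 1 = I*(2 - I) - 1 = -1 + I*(2 - I))
Q = -451/368 (Q = -(75/12 - 62/46)/4 = -(75*(1/12) - 62*1/46)/4 = -(25/4 - 31/23)/4 = -¼*451/92 = -451/368 ≈ -1.2255)
(W(13) + Q)² = ((-1 - 1*13*(-2 + 13)) - 451/368)² = ((-1 - 1*13*11) - 451/368)² = ((-1 - 143) - 451/368)² = (-144 - 451/368)² = (-53443/368)² = 2856154249/135424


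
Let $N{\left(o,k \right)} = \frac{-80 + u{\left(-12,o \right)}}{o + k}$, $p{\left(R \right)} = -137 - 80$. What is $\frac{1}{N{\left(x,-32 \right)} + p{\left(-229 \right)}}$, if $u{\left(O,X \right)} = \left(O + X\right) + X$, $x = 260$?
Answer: $- \frac{57}{12262} \approx -0.0046485$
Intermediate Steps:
$p{\left(R \right)} = -217$
$u{\left(O,X \right)} = O + 2 X$
$N{\left(o,k \right)} = \frac{-92 + 2 o}{k + o}$ ($N{\left(o,k \right)} = \frac{-80 + \left(-12 + 2 o\right)}{o + k} = \frac{-92 + 2 o}{k + o}$)
$\frac{1}{N{\left(x,-32 \right)} + p{\left(-229 \right)}} = \frac{1}{\frac{2 \left(-46 + 260\right)}{-32 + 260} - 217} = \frac{1}{2 \cdot \frac{1}{228} \cdot 214 - 217} = \frac{1}{\frac{107}{57} - 217} = \frac{1}{- \frac{12262}{57}} = - \frac{57}{12262}$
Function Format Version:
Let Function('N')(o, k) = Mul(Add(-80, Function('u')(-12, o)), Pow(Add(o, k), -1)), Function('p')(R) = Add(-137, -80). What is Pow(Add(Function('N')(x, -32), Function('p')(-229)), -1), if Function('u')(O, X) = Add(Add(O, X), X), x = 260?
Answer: Rational(-57, 12262) ≈ -0.0046485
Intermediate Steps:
Function('p')(R) = -217
Function('u')(O, X) = Add(O, Mul(2, X))
Function('N')(o, k) = Mul(Pow(Add(k, o), -1), Add(-92, Mul(2, o))) (Function('N')(o, k) = Mul(Add(-80, Add(-12, Mul(2, o))), Pow(Add(o, k), -1)) = Mul(Add(-92, Mul(2, o)), Pow(Add(k, o), -1)) = Mul(Pow(Add(k, o), -1), Add(-92, Mul(2, o))))
Pow(Add(Function('N')(x, -32), Function('p')(-229)), -1) = Pow(Add(Mul(2, Pow(Add(-32, 260), -1), Add(-46, 260)), -217), -1) = Pow(Add(Mul(2, Pow(228, -1), 214), -217), -1) = Pow(Add(Mul(2, Rational(1, 228), 214), -217), -1) = Pow(Add(Rational(107, 57), -217), -1) = Pow(Rational(-12262, 57), -1) = Rational(-57, 12262)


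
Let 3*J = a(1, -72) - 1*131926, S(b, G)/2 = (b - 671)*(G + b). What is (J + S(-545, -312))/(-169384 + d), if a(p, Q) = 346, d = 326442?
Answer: 1020182/78529 ≈ 12.991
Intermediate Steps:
S(b, G) = 2*(-671 + b)*(G + b) (S(b, G) = 2*((b - 671)*(G + b)) = 2*((-671 + b)*(G + b)) = 2*(-671 + b)*(G + b))
J = -43860 (J = (346 - 1*131926)/3 = (346 - 131926)/3 = (1/3)*(-131580) = -43860)
(J + S(-545, -312))/(-169384 + d) = (-43860 + (-1342*(-312) - 1342*(-545) + 2*(-545)**2 + 2*(-312)*(-545)))/(-169384 + 326442) = (-43860 + (418704 + 731390 + 2*297025 + 340080))/157058 = (-43860 + (418704 + 731390 + 594050 + 340080))*(1/157058) = (-43860 + 2084224)*(1/157058) = 2040364*(1/157058) = 1020182/78529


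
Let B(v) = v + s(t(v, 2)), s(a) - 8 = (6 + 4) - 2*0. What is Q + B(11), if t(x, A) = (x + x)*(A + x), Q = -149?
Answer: -120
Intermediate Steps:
t(x, A) = 2*x*(A + x) (t(x, A) = (2*x)*(A + x) = 2*x*(A + x))
s(a) = 18 (s(a) = 8 + ((6 + 4) - 2*0) = 8 + (10 + 0) = 8 + 10 = 18)
B(v) = 18 + v (B(v) = v + 18 = 18 + v)
Q + B(11) = -149 + (18 + 11) = -149 + 29 = -120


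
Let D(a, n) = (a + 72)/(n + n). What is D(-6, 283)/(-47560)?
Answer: -33/13459480 ≈ -2.4518e-6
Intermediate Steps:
D(a, n) = (72 + a)/(2*n) (D(a, n) = (72 + a)/((2*n)) = (72 + a)*(1/(2*n)) = (72 + a)/(2*n))
D(-6, 283)/(-47560) = ((½)*(72 - 6)/283)/(-47560) = ((½)*(1/283)*66)*(-1/47560) = (33/283)*(-1/47560) = -33/13459480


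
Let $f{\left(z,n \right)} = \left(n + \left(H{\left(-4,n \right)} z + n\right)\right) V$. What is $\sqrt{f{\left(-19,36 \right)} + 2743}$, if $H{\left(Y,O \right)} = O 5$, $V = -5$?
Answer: $\sqrt{19483} \approx 139.58$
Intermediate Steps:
$H{\left(Y,O \right)} = 5 O$
$f{\left(z,n \right)} = - 10 n - 25 n z$ ($f{\left(z,n \right)} = \left(n + \left(5 n z + n\right)\right) \left(-5\right) = \left(n + \left(n + 5 n z\right)\right) \left(-5\right) = \left(2 n + 5 n z\right) \left(-5\right) = - 10 n - 25 n z$)
$\sqrt{f{\left(-19,36 \right)} + 2743} = \sqrt{5 \cdot 36 \left(-2 - -95\right) + 2743} = \sqrt{5 \cdot 36 \left(-2 + 95\right) + 2743} = \sqrt{5 \cdot 36 \cdot 93 + 2743} = \sqrt{16740 + 2743} = \sqrt{19483}$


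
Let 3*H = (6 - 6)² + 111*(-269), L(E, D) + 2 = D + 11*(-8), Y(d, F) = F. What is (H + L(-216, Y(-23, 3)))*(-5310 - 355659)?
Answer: 3624128760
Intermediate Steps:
L(E, D) = -90 + D (L(E, D) = -2 + (D + 11*(-8)) = -2 + (D - 88) = -2 + (-88 + D) = -90 + D)
H = -9953 (H = ((6 - 6)² + 111*(-269))/3 = (0² - 29859)/3 = (0 - 29859)/3 = (⅓)*(-29859) = -9953)
(H + L(-216, Y(-23, 3)))*(-5310 - 355659) = (-9953 + (-90 + 3))*(-5310 - 355659) = (-9953 - 87)*(-360969) = -10040*(-360969) = 3624128760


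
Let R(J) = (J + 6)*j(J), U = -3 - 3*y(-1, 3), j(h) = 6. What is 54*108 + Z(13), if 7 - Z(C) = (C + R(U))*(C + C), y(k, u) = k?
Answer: 4565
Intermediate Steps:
U = 0 (U = -3 - 3*(-1) = -3 + 3 = 0)
R(J) = 36 + 6*J (R(J) = (J + 6)*6 = (6 + J)*6 = 36 + 6*J)
Z(C) = 7 - 2*C*(36 + C) (Z(C) = 7 - (C + (36 + 6*0))*(C + C) = 7 - (C + (36 + 0))*2*C = 7 - (C + 36)*2*C = 7 - (36 + C)*2*C = 7 - 2*C*(36 + C))
54*108 + Z(13) = 54*108 + (7 - 72*13 - 2*13²) = 5832 + (7 - 936 - 2*169) = 5832 + (7 - 936 - 338) = 5832 - 1267 = 4565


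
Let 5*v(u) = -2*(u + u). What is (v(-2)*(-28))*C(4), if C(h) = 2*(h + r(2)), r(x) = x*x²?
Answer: -5376/5 ≈ -1075.2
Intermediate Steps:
r(x) = x³
v(u) = -4*u/5 (v(u) = (-2*(u + u))/5 = (-4*u)/5 = -4*u/5)
C(h) = 16 + 2*h (C(h) = 2*(h + 2³) = 2*(h + 8) = 2*(8 + h) = 16 + 2*h)
(v(-2)*(-28))*C(4) = (-⅘*(-2)*(-28))*(16 + 2*4) = ((8/5)*(-28))*(16 + 8) = -224/5*24 = -5376/5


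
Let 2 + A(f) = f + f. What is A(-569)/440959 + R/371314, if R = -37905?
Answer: -17137848855/163734250126 ≈ -0.10467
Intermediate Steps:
A(f) = -2 + 2*f (A(f) = -2 + (f + f) = -2 + 2*f)
A(-569)/440959 + R/371314 = (-2 + 2*(-569))/440959 - 37905/371314 = (-2 - 1138)*(1/440959) - 37905*1/371314 = -1140*1/440959 - 37905/371314 = -1140/440959 - 37905/371314 = -17137848855/163734250126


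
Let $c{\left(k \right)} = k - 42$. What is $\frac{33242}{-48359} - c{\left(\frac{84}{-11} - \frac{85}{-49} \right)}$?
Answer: $\frac{1230663583}{26065501} \approx 47.214$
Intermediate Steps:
$c{\left(k \right)} = -42 + k$
$\frac{33242}{-48359} - c{\left(\frac{84}{-11} - \frac{85}{-49} \right)} = \frac{33242}{-48359} - \left(-42 + \left(\frac{84}{-11} - \frac{85}{-49}\right)\right) = 33242 \left(- \frac{1}{48359}\right) - \left(-42 + \left(84 \left(- \frac{1}{11}\right) - - \frac{85}{49}\right)\right) = - \frac{33242}{48359} - \left(-42 + \left(- \frac{84}{11} + \frac{85}{49}\right)\right) = - \frac{33242}{48359} - \left(-42 - \frac{3181}{539}\right) = - \frac{33242}{48359} - - \frac{25819}{539} = - \frac{33242}{48359} + \frac{25819}{539} = \frac{1230663583}{26065501}$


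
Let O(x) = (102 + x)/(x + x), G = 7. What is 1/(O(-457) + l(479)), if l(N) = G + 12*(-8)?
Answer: -914/80991 ≈ -0.011285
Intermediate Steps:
O(x) = (102 + x)/(2*x) (O(x) = (102 + x)/((2*x)) = (102 + x)*(1/(2*x)) = (102 + x)/(2*x))
l(N) = -89 (l(N) = 7 + 12*(-8) = 7 - 96 = -89)
1/(O(-457) + l(479)) = 1/((½)*(102 - 457)/(-457) - 89) = 1/((½)*(-1/457)*(-355) - 89) = 1/(355/914 - 89) = 1/(-80991/914) = -914/80991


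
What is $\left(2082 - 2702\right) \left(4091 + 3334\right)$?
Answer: $-4603500$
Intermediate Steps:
$\left(2082 - 2702\right) \left(4091 + 3334\right) = \left(-620\right) 7425 = -4603500$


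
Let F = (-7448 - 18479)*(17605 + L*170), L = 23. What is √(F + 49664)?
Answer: I*√557769741 ≈ 23617.0*I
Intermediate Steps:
F = -557819405 (F = (-7448 - 18479)*(17605 + 23*170) = -25927*(17605 + 3910) = -25927*21515 = -557819405)
√(F + 49664) = √(-557819405 + 49664) = √(-557769741) = I*√557769741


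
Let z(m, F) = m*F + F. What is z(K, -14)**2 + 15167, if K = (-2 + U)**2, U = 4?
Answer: 20067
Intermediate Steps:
K = 4 (K = (-2 + 4)**2 = 2**2 = 4)
z(m, F) = F + F*m (z(m, F) = F*m + F = F + F*m)
z(K, -14)**2 + 15167 = (-14*(1 + 4))**2 + 15167 = (-14*5)**2 + 15167 = (-70)**2 + 15167 = 4900 + 15167 = 20067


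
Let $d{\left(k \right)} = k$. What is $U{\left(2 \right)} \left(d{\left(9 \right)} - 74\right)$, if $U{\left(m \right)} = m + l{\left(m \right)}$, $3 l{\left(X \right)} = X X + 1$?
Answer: $- \frac{715}{3} \approx -238.33$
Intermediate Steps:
$l{\left(X \right)} = \frac{1}{3} + \frac{X^{2}}{3}$ ($l{\left(X \right)} = \frac{X X + 1}{3} = \frac{X^{2} + 1}{3} = \frac{1 + X^{2}}{3} = \frac{1}{3} + \frac{X^{2}}{3}$)
$U{\left(m \right)} = \frac{1}{3} + m + \frac{m^{2}}{3}$ ($U{\left(m \right)} = m + \left(\frac{1}{3} + \frac{m^{2}}{3}\right) = \frac{1}{3} + m + \frac{m^{2}}{3}$)
$U{\left(2 \right)} \left(d{\left(9 \right)} - 74\right) = \left(\frac{1}{3} + 2 + \frac{2^{2}}{3}\right) \left(9 - 74\right) = \left(\frac{1}{3} + 2 + \frac{1}{3} \cdot 4\right) \left(-65\right) = \left(\frac{1}{3} + 2 + \frac{4}{3}\right) \left(-65\right) = \frac{11}{3} \left(-65\right) = - \frac{715}{3}$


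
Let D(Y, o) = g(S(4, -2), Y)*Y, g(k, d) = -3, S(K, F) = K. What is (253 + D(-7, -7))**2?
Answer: 75076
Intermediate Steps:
D(Y, o) = -3*Y
(253 + D(-7, -7))**2 = (253 - 3*(-7))**2 = (253 + 21)**2 = 274**2 = 75076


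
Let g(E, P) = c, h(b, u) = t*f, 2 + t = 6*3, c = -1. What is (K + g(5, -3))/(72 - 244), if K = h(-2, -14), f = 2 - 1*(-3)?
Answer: -79/172 ≈ -0.45930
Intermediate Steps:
t = 16 (t = -2 + 6*3 = -2 + 18 = 16)
f = 5 (f = 2 + 3 = 5)
h(b, u) = 80 (h(b, u) = 16*5 = 80)
g(E, P) = -1
K = 80
(K + g(5, -3))/(72 - 244) = (80 - 1)/(72 - 244) = 79/(-172) = 79*(-1/172) = -79/172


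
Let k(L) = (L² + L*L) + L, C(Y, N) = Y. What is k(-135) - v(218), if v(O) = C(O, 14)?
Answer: 36097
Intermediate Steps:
v(O) = O
k(L) = L + 2*L² (k(L) = (L² + L²) + L = 2*L² + L = L + 2*L²)
k(-135) - v(218) = -135*(1 + 2*(-135)) - 1*218 = -135*(1 - 270) - 218 = -135*(-269) - 218 = 36315 - 218 = 36097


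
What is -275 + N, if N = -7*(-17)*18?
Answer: 1867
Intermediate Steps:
N = 2142 (N = 119*18 = 2142)
-275 + N = -275 + 2142 = 1867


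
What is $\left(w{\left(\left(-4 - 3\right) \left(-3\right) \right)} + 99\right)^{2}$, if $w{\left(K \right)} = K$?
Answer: $14400$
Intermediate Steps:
$\left(w{\left(\left(-4 - 3\right) \left(-3\right) \right)} + 99\right)^{2} = \left(\left(-4 - 3\right) \left(-3\right) + 99\right)^{2} = \left(\left(-7\right) \left(-3\right) + 99\right)^{2} = \left(21 + 99\right)^{2} = 120^{2} = 14400$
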